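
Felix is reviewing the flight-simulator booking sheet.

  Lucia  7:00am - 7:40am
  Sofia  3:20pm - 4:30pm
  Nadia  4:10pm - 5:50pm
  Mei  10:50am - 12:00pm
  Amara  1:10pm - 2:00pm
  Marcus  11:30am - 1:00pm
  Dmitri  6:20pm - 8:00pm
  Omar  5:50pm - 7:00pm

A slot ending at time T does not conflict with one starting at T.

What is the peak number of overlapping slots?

2

Sweep the timeline, counting +1 at each start and −1 at each end (ends before starts at a tie):
7:00am start Lucia → 1
7:40am end Lucia → 0
10:50am start Mei → 1
11:30am start Marcus → 2
12:00pm end Mei → 1
1:00pm end Marcus → 0
1:10pm start Amara → 1
2:00pm end Amara → 0
3:20pm start Sofia → 1
4:10pm start Nadia → 2
4:30pm end Sofia → 1
5:50pm end Nadia → 0
5:50pm start Omar → 1
6:20pm start Dmitri → 2
7:00pm end Omar → 1
8:00pm end Dmitri → 0
Peak is 2, at 11:30am (Marcus, Mei).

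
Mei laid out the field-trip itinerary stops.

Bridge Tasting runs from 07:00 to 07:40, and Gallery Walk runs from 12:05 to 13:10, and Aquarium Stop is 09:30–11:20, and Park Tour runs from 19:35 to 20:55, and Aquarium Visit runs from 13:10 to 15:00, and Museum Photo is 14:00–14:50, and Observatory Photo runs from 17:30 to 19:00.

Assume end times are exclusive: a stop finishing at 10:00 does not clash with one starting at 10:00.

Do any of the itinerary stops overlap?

Sorted by start: Bridge Tasting, Aquarium Stop, Gallery Walk, Aquarium Visit, Museum Photo, Observatory Photo, Park Tour.
Aquarium Stop starts after Bridge Tasting ends — done with Bridge Tasting.
Gallery Walk starts after Aquarium Stop ends — done with Aquarium Stop.
Aquarium Visit starts exactly when Gallery Walk ends (back-to-back, no overlap) — done with Gallery Walk.
Museum Photo starts before Aquarium Visit ends → Aquarium Visit and Museum Photo overlap.
That's a conflict, so the schedule is not conflict-free.

Yes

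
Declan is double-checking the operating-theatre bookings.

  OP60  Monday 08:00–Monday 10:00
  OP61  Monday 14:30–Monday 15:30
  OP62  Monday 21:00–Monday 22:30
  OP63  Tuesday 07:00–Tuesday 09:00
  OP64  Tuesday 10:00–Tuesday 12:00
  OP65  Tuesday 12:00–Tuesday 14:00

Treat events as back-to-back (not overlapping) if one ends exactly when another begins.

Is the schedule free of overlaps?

Sorted by start: OP60, OP61, OP62, OP63, OP64, OP65.
OP61 starts after OP60 ends; OP60 is clear from here.
OP62 starts after OP61 ends; OP61 is clear from here.
OP63 starts after OP62 ends; OP62 is clear from here.
OP64 starts after OP63 ends; OP63 is clear from here.
OP65 starts exactly when OP64 ends (back-to-back, no overlap).
Every pair is clear; the schedule has no overlaps.

Yes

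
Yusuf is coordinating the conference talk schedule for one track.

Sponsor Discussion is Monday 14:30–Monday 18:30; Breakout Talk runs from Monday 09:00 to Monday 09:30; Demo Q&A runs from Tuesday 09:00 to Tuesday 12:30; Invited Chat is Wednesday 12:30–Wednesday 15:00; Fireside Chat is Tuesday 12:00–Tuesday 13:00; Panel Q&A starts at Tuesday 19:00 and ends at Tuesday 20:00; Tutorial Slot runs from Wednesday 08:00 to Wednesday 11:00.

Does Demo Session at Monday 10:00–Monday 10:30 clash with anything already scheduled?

Breakout Talk: ends Monday 09:30 at or before Demo Session starts Monday 10:00 → clear.
Sponsor Discussion: starts Monday 14:30 at or after Demo Session ends Monday 10:30 → clear.
Demo Q&A: starts Tuesday 09:00 at or after Demo Session ends Monday 10:30 → clear.
Fireside Chat: starts Tuesday 12:00 at or after Demo Session ends Monday 10:30 → clear.
Panel Q&A: starts Tuesday 19:00 at or after Demo Session ends Monday 10:30 → clear.
Tutorial Slot: starts Wednesday 08:00 at or after Demo Session ends Monday 10:30 → clear.
Invited Chat: starts Wednesday 12:30 at or after Demo Session ends Monday 10:30 → clear.

No — it doesn't clash with anything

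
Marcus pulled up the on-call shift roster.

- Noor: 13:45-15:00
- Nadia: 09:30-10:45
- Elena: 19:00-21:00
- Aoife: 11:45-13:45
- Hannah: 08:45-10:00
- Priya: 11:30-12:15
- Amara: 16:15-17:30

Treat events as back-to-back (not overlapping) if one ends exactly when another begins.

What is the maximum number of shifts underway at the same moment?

Sweep the timeline, counting +1 at each start and −1 at each end (ends before starts at a tie):
08:45 start Hannah → 1
09:30 start Nadia → 2
10:00 end Hannah → 1
10:45 end Nadia → 0
11:30 start Priya → 1
11:45 start Aoife → 2
12:15 end Priya → 1
13:45 end Aoife → 0
13:45 start Noor → 1
15:00 end Noor → 0
16:15 start Amara → 1
17:30 end Amara → 0
19:00 start Elena → 1
21:00 end Elena → 0
Peak is 2, at 09:30 (Hannah, Nadia).

2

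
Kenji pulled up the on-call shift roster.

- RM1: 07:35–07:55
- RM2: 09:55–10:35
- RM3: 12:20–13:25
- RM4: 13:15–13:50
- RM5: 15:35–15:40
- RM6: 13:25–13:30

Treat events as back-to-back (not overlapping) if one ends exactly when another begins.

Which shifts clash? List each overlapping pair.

RM3 & RM4, RM4 & RM6

Sorted by start: RM1, RM2, RM3, RM4, RM6, RM5.
RM2 starts after RM1 ends; RM1 is clear from here.
RM3 starts after RM2 ends; RM2 is clear from here.
RM4 starts before RM3 ends → RM3 and RM4 overlap.
RM6 starts exactly when RM3 ends (back-to-back, no overlap); RM3 is clear from here.
RM6 starts before RM4 ends → RM4 and RM6 overlap.
RM5 starts after RM4 ends.
RM5 starts after RM6 ends.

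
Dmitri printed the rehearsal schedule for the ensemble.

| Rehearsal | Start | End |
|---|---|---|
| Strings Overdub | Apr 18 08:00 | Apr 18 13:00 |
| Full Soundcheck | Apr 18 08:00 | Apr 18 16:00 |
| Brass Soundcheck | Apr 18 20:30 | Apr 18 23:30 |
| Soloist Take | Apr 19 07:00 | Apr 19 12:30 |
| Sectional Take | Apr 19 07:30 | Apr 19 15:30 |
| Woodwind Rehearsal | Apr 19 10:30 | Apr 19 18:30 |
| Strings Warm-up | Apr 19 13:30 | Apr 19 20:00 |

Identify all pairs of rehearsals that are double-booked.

Sorted by start: Strings Overdub, Full Soundcheck, Brass Soundcheck, Soloist Take, Sectional Take, Woodwind Rehearsal, Strings Warm-up.
Full Soundcheck starts before Strings Overdub ends → Strings Overdub and Full Soundcheck overlap.
Brass Soundcheck starts after Strings Overdub ends — done with Strings Overdub.
Brass Soundcheck starts after Full Soundcheck ends — done with Full Soundcheck.
Soloist Take starts after Brass Soundcheck ends — done with Brass Soundcheck.
Sectional Take starts before Soloist Take ends → Soloist Take and Sectional Take overlap.
Woodwind Rehearsal starts before Soloist Take ends → Soloist Take and Woodwind Rehearsal overlap.
Strings Warm-up starts after Soloist Take ends.
Woodwind Rehearsal starts before Sectional Take ends → Sectional Take and Woodwind Rehearsal overlap.
Strings Warm-up starts before Sectional Take ends → Sectional Take and Strings Warm-up overlap.
Strings Warm-up starts before Woodwind Rehearsal ends → Woodwind Rehearsal and Strings Warm-up overlap.

Full Soundcheck & Strings Overdub, Sectional Take & Soloist Take, Sectional Take & Strings Warm-up, Sectional Take & Woodwind Rehearsal, Soloist Take & Woodwind Rehearsal, Strings Warm-up & Woodwind Rehearsal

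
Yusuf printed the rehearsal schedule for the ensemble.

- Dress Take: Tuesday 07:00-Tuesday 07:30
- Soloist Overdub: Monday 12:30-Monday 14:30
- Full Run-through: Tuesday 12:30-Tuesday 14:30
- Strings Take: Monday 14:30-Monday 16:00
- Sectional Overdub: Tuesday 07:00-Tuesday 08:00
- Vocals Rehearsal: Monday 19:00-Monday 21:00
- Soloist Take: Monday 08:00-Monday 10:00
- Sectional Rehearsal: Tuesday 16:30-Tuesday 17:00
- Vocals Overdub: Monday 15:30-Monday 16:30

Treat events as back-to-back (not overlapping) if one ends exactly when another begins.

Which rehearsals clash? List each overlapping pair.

Sorted by start: Soloist Take, Soloist Overdub, Strings Take, Vocals Overdub, Vocals Rehearsal, Dress Take, Sectional Overdub, Full Run-through, Sectional Rehearsal.
Soloist Overdub starts after Soloist Take ends — done with Soloist Take.
Strings Take starts exactly when Soloist Overdub ends (back-to-back, no overlap) — done with Soloist Overdub.
Vocals Overdub starts before Strings Take ends → Strings Take and Vocals Overdub overlap.
Vocals Rehearsal starts after Strings Take ends — done with Strings Take.
Vocals Rehearsal starts after Vocals Overdub ends — done with Vocals Overdub.
Dress Take starts after Vocals Rehearsal ends — done with Vocals Rehearsal.
Sectional Overdub starts before Dress Take ends → Dress Take and Sectional Overdub overlap.
Full Run-through starts after Dress Take ends — done with Dress Take.
Full Run-through starts after Sectional Overdub ends — done with Sectional Overdub.
Sectional Rehearsal starts after Full Run-through ends.

Dress Take & Sectional Overdub, Strings Take & Vocals Overdub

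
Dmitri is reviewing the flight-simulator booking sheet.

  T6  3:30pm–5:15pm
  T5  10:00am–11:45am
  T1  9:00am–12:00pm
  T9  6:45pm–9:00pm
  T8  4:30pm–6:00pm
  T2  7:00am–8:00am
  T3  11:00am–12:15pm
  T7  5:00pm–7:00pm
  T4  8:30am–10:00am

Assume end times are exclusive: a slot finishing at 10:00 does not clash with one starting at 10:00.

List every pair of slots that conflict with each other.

Two intervals overlap when each starts before the other ends.
Sorted by start: T2, T4, T1, T5, T3, T6, T8, T7, T9.
T4 starts after T2 ends, so T2 has no further overlaps.
T1 starts before T4 ends → T4 and T1 overlap.
T5 starts exactly when T4 ends (back-to-back, no overlap), so T4 has no further overlaps.
T5 starts before T1 ends → T1 and T5 overlap.
T3 starts before T1 ends → T1 and T3 overlap.
T6 starts after T1 ends, so T1 has no further overlaps.
T3 starts before T5 ends → T5 and T3 overlap.
T6 starts after T5 ends, so T5 has no further overlaps.
T6 starts after T3 ends, so T3 has no further overlaps.
T8 starts before T6 ends → T6 and T8 overlap.
T7 starts before T6 ends → T6 and T7 overlap.
T9 starts after T6 ends.
T7 starts before T8 ends → T8 and T7 overlap.
T9 starts after T8 ends.
T9 starts before T7 ends → T7 and T9 overlap.

T1 & T3, T1 & T4, T1 & T5, T3 & T5, T6 & T7, T6 & T8, T7 & T8, T7 & T9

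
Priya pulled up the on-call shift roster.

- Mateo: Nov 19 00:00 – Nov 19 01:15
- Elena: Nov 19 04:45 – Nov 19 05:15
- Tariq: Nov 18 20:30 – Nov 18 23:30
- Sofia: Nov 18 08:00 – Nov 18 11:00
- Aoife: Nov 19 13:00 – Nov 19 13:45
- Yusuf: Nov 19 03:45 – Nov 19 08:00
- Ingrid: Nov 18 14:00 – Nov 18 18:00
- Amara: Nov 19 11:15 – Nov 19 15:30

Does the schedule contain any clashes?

Check each pair: they overlap iff neither finishes before the other starts.
Sorted by start: Sofia, Ingrid, Tariq, Mateo, Yusuf, Elena, Amara, Aoife.
Ingrid starts after Sofia ends, so nothing later overlaps Sofia either.
Tariq starts after Ingrid ends, so nothing later overlaps Ingrid either.
Mateo starts after Tariq ends, so nothing later overlaps Tariq either.
Yusuf starts after Mateo ends, so nothing later overlaps Mateo either.
Elena starts before Yusuf ends → Yusuf and Elena overlap.
That's a conflict, so the schedule is not conflict-free.

Yes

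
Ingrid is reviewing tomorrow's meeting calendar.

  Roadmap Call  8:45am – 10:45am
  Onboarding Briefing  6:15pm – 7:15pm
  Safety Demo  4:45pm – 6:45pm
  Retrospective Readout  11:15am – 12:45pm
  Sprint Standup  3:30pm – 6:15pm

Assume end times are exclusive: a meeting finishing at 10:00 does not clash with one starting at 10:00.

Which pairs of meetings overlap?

Sorted by start: Roadmap Call, Retrospective Readout, Sprint Standup, Safety Demo, Onboarding Briefing.
Retrospective Readout starts after Roadmap Call ends; Roadmap Call is clear from here.
Sprint Standup starts after Retrospective Readout ends; Retrospective Readout is clear from here.
Safety Demo starts before Sprint Standup ends → Sprint Standup and Safety Demo overlap.
Onboarding Briefing starts exactly when Sprint Standup ends (back-to-back, no overlap).
Onboarding Briefing starts before Safety Demo ends → Safety Demo and Onboarding Briefing overlap.

Onboarding Briefing & Safety Demo, Safety Demo & Sprint Standup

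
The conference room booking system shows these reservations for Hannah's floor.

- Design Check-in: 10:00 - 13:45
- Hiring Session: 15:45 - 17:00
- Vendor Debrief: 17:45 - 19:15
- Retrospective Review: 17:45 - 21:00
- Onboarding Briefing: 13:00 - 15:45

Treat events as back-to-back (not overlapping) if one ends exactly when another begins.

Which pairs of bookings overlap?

Sorted by start: Design Check-in, Onboarding Briefing, Hiring Session, Vendor Debrief, Retrospective Review.
Onboarding Briefing starts before Design Check-in ends → Design Check-in and Onboarding Briefing overlap.
Hiring Session starts after Design Check-in ends — done with Design Check-in.
Hiring Session starts exactly when Onboarding Briefing ends (back-to-back, no overlap) — done with Onboarding Briefing.
Vendor Debrief starts after Hiring Session ends — done with Hiring Session.
Retrospective Review starts before Vendor Debrief ends → Vendor Debrief and Retrospective Review overlap.

Design Check-in & Onboarding Briefing, Retrospective Review & Vendor Debrief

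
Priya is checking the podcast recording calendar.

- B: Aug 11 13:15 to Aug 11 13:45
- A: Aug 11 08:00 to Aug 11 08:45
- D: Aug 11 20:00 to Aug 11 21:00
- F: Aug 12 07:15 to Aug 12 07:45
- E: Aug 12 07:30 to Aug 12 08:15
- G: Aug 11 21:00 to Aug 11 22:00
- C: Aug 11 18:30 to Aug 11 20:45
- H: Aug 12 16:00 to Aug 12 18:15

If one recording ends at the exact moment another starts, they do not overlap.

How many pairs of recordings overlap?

Two intervals overlap when each starts before the other ends.
Sorted by start: A, B, C, D, G, F, E, H.
B starts after A ends — done with A.
C starts after B ends — done with B.
D starts before C ends → C and D overlap.
G starts after C ends — done with C.
G starts exactly when D ends (back-to-back, no overlap) — done with D.
F starts after G ends — done with G.
E starts before F ends → F and E overlap.
H starts after F ends.
H starts after E ends.
Overlapping pairs: C & D, E & F — 2 in total.

2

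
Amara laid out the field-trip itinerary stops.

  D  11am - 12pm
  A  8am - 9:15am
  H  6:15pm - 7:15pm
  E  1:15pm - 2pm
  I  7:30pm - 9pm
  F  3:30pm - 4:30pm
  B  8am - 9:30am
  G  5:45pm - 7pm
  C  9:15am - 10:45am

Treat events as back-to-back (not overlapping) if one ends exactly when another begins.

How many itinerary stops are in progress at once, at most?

Walk through starts and ends in time order (an end at T is processed before a start at T):
8am start A → 1
8am start B → 2
9:15am end A → 1
9:15am start C → 2
9:30am end B → 1
10:45am end C → 0
11am start D → 1
12pm end D → 0
1:15pm start E → 1
2pm end E → 0
3:30pm start F → 1
4:30pm end F → 0
5:45pm start G → 1
6:15pm start H → 2
7pm end G → 1
7:15pm end H → 0
7:30pm start I → 1
9pm end I → 0
Peak is 2, at 8am (A, B).

2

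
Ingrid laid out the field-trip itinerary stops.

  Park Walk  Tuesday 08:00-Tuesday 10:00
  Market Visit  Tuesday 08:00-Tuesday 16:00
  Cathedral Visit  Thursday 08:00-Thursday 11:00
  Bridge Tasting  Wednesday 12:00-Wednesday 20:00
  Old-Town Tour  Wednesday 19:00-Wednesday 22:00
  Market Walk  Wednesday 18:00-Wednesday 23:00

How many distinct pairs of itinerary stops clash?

4

Sorted by start: Park Walk, Market Visit, Bridge Tasting, Market Walk, Old-Town Tour, Cathedral Visit.
Market Visit starts before Park Walk ends → Park Walk and Market Visit overlap.
Bridge Tasting starts after Park Walk ends; Park Walk is clear from here.
Bridge Tasting starts after Market Visit ends; Market Visit is clear from here.
Market Walk starts before Bridge Tasting ends → Bridge Tasting and Market Walk overlap.
Old-Town Tour starts before Bridge Tasting ends → Bridge Tasting and Old-Town Tour overlap.
Cathedral Visit starts after Bridge Tasting ends.
Old-Town Tour starts before Market Walk ends → Market Walk and Old-Town Tour overlap.
Cathedral Visit starts after Market Walk ends.
Cathedral Visit starts after Old-Town Tour ends.
Overlapping pairs: Bridge Tasting & Market Walk, Bridge Tasting & Old-Town Tour, Market Visit & Park Walk, Market Walk & Old-Town Tour — 4 in total.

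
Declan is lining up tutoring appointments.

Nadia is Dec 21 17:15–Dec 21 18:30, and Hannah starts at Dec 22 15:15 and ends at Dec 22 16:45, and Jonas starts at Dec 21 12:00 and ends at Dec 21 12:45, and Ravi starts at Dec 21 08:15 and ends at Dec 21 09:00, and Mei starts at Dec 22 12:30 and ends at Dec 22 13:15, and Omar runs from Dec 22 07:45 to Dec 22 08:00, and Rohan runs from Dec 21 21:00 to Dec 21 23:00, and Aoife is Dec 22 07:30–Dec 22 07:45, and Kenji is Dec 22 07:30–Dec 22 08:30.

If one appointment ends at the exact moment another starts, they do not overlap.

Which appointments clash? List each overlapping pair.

Aoife & Kenji, Kenji & Omar

Sorted by start: Ravi, Jonas, Nadia, Rohan, Aoife, Kenji, Omar, Mei, Hannah.
Jonas starts after Ravi ends, so Ravi has no further overlaps.
Nadia starts after Jonas ends, so Jonas has no further overlaps.
Rohan starts after Nadia ends, so Nadia has no further overlaps.
Aoife starts after Rohan ends, so Rohan has no further overlaps.
Kenji starts before Aoife ends → Aoife and Kenji overlap.
Omar starts exactly when Aoife ends (back-to-back, no overlap), so Aoife has no further overlaps.
Omar starts before Kenji ends → Kenji and Omar overlap.
Mei starts after Kenji ends, so Kenji has no further overlaps.
Mei starts after Omar ends, so Omar has no further overlaps.
Hannah starts after Mei ends.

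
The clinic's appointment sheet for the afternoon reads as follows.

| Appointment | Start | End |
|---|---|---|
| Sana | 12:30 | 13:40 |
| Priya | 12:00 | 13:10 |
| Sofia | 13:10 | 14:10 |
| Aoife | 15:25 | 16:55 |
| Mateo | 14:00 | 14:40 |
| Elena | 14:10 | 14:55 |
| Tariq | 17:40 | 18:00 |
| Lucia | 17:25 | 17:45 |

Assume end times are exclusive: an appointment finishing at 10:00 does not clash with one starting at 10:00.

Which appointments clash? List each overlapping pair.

Elena & Mateo, Lucia & Tariq, Mateo & Sofia, Priya & Sana, Sana & Sofia

Two intervals overlap when each starts before the other ends.
Sorted by start: Priya, Sana, Sofia, Mateo, Elena, Aoife, Lucia, Tariq.
Sana starts before Priya ends → Priya and Sana overlap.
Sofia starts exactly when Priya ends (back-to-back, no overlap), so nothing later overlaps Priya either.
Sofia starts before Sana ends → Sana and Sofia overlap.
Mateo starts after Sana ends, so nothing later overlaps Sana either.
Mateo starts before Sofia ends → Sofia and Mateo overlap.
Elena starts exactly when Sofia ends (back-to-back, no overlap), so nothing later overlaps Sofia either.
Elena starts before Mateo ends → Mateo and Elena overlap.
Aoife starts after Mateo ends, so nothing later overlaps Mateo either.
Aoife starts after Elena ends, so nothing later overlaps Elena either.
Lucia starts after Aoife ends, so nothing later overlaps Aoife either.
Tariq starts before Lucia ends → Lucia and Tariq overlap.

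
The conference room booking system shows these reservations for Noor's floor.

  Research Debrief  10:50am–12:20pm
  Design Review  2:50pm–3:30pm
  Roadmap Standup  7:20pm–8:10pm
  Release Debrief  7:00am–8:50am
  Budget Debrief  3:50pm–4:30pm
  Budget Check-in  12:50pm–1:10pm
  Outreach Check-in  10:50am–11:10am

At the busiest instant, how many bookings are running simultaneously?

2

Sweep the timeline, counting +1 at each start and −1 at each end (ends before starts at a tie):
7:00am start Release Debrief → 1
8:50am end Release Debrief → 0
10:50am start Outreach Check-in → 1
10:50am start Research Debrief → 2
11:10am end Outreach Check-in → 1
12:20pm end Research Debrief → 0
12:50pm start Budget Check-in → 1
1:10pm end Budget Check-in → 0
2:50pm start Design Review → 1
3:30pm end Design Review → 0
3:50pm start Budget Debrief → 1
4:30pm end Budget Debrief → 0
7:20pm start Roadmap Standup → 1
8:10pm end Roadmap Standup → 0
Peak is 2, at 10:50am (Outreach Check-in, Research Debrief).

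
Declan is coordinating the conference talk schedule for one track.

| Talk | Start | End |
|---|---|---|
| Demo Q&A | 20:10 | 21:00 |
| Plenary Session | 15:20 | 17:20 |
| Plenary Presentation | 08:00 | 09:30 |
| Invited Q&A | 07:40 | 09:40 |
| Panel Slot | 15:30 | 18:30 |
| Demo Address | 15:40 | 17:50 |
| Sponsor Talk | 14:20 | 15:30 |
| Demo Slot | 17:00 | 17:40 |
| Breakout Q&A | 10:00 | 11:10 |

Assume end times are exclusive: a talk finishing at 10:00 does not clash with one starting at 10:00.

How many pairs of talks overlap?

8

Check each pair: they overlap iff neither finishes before the other starts.
Sorted by start: Invited Q&A, Plenary Presentation, Breakout Q&A, Sponsor Talk, Plenary Session, Panel Slot, Demo Address, Demo Slot, Demo Q&A.
Plenary Presentation starts before Invited Q&A ends → Invited Q&A and Plenary Presentation overlap.
Breakout Q&A starts after Invited Q&A ends, so nothing later overlaps Invited Q&A either.
Breakout Q&A starts after Plenary Presentation ends, so nothing later overlaps Plenary Presentation either.
Sponsor Talk starts after Breakout Q&A ends, so nothing later overlaps Breakout Q&A either.
Plenary Session starts before Sponsor Talk ends → Sponsor Talk and Plenary Session overlap.
Panel Slot starts exactly when Sponsor Talk ends (back-to-back, no overlap), so nothing later overlaps Sponsor Talk either.
Panel Slot starts before Plenary Session ends → Plenary Session and Panel Slot overlap.
Demo Address starts before Plenary Session ends → Plenary Session and Demo Address overlap.
Demo Slot starts before Plenary Session ends → Plenary Session and Demo Slot overlap.
Demo Q&A starts after Plenary Session ends.
Demo Address starts before Panel Slot ends → Panel Slot and Demo Address overlap.
Demo Slot starts before Panel Slot ends → Panel Slot and Demo Slot overlap.
Demo Q&A starts after Panel Slot ends.
Demo Slot starts before Demo Address ends → Demo Address and Demo Slot overlap.
Demo Q&A starts after Demo Address ends.
Demo Q&A starts after Demo Slot ends.
Overlapping pairs: Demo Address & Demo Slot, Demo Address & Panel Slot, Demo Address & Plenary Session, Demo Slot & Panel Slot, Demo Slot & Plenary Session, Invited Q&A & Plenary Presentation, Panel Slot & Plenary Session, Plenary Session & Sponsor Talk — 8 in total.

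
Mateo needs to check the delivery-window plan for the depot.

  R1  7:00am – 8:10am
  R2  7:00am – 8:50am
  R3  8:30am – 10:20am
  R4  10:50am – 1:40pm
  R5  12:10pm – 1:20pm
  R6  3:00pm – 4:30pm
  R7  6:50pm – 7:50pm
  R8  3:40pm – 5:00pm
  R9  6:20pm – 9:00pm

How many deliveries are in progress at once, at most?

2

Walk through starts and ends in time order (an end at T is processed before a start at T):
7:00am start R1 → 1
7:00am start R2 → 2
8:10am end R1 → 1
8:30am start R3 → 2
8:50am end R2 → 1
10:20am end R3 → 0
10:50am start R4 → 1
12:10pm start R5 → 2
1:20pm end R5 → 1
1:40pm end R4 → 0
3:00pm start R6 → 1
3:40pm start R8 → 2
4:30pm end R6 → 1
5:00pm end R8 → 0
6:20pm start R9 → 1
6:50pm start R7 → 2
7:50pm end R7 → 1
9:00pm end R9 → 0
Peak is 2, at 7:00am (R1, R2).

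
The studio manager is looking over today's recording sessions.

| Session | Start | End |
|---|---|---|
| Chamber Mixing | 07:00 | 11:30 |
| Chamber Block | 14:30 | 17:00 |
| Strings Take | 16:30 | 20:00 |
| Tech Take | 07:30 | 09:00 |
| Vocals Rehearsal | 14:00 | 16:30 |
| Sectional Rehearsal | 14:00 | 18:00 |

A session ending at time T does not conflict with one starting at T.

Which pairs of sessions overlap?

Sorted by start: Chamber Mixing, Tech Take, Sectional Rehearsal, Vocals Rehearsal, Chamber Block, Strings Take.
Tech Take starts before Chamber Mixing ends → Chamber Mixing and Tech Take overlap.
Sectional Rehearsal starts after Chamber Mixing ends; Chamber Mixing is clear from here.
Sectional Rehearsal starts after Tech Take ends; Tech Take is clear from here.
Vocals Rehearsal starts before Sectional Rehearsal ends → Sectional Rehearsal and Vocals Rehearsal overlap.
Chamber Block starts before Sectional Rehearsal ends → Sectional Rehearsal and Chamber Block overlap.
Strings Take starts before Sectional Rehearsal ends → Sectional Rehearsal and Strings Take overlap.
Chamber Block starts before Vocals Rehearsal ends → Vocals Rehearsal and Chamber Block overlap.
Strings Take starts exactly when Vocals Rehearsal ends (back-to-back, no overlap).
Strings Take starts before Chamber Block ends → Chamber Block and Strings Take overlap.

Chamber Block & Sectional Rehearsal, Chamber Block & Strings Take, Chamber Block & Vocals Rehearsal, Chamber Mixing & Tech Take, Sectional Rehearsal & Strings Take, Sectional Rehearsal & Vocals Rehearsal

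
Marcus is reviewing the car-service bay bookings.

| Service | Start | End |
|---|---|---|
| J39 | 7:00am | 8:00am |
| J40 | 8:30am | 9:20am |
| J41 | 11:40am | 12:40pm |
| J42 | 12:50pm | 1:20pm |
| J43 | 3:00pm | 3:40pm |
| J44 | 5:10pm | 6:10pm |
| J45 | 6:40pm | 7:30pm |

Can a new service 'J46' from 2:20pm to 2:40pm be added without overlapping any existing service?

Yes — the slot is free

J39: ends 8:00am at or before J46 starts 2:20pm → clear.
J40: ends 9:20am at or before J46 starts 2:20pm → clear.
J41: ends 12:40pm at or before J46 starts 2:20pm → clear.
J42: ends 1:20pm at or before J46 starts 2:20pm → clear.
J43: starts 3:00pm at or after J46 ends 2:40pm → clear.
J44: starts 5:10pm at or after J46 ends 2:40pm → clear.
J45: starts 6:40pm at or after J46 ends 2:40pm → clear.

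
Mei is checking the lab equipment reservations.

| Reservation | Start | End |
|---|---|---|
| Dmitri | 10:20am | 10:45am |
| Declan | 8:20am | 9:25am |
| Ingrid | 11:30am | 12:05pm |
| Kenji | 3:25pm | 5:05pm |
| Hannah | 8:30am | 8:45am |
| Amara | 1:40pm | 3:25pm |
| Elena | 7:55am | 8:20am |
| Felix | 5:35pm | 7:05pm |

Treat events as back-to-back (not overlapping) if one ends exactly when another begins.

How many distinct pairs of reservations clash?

Two intervals overlap when each starts before the other ends.
Sorted by start: Elena, Declan, Hannah, Dmitri, Ingrid, Amara, Kenji, Felix.
Declan starts exactly when Elena ends (back-to-back, no overlap), so Elena has no further overlaps.
Hannah starts before Declan ends → Declan and Hannah overlap.
Dmitri starts after Declan ends, so Declan has no further overlaps.
Dmitri starts after Hannah ends, so Hannah has no further overlaps.
Ingrid starts after Dmitri ends, so Dmitri has no further overlaps.
Amara starts after Ingrid ends, so Ingrid has no further overlaps.
Kenji starts exactly when Amara ends (back-to-back, no overlap), so Amara has no further overlaps.
Felix starts after Kenji ends.
Overlapping pairs: Declan & Hannah — 1 in total.

1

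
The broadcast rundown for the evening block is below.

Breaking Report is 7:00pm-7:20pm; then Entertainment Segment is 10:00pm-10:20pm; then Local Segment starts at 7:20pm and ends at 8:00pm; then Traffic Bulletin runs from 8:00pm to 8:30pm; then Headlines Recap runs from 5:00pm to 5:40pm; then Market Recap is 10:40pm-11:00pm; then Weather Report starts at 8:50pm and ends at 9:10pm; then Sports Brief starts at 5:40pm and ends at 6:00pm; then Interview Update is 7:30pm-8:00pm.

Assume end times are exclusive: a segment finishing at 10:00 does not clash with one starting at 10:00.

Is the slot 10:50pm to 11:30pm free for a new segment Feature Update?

No — it overlaps Market Recap

Headlines Recap: ends 5:40pm at or before Feature Update starts 10:50pm → clear.
Sports Brief: ends 6:00pm at or before Feature Update starts 10:50pm → clear.
Breaking Report: ends 7:20pm at or before Feature Update starts 10:50pm → clear.
Local Segment: ends 8:00pm at or before Feature Update starts 10:50pm → clear.
Interview Update: ends 8:00pm at or before Feature Update starts 10:50pm → clear.
Traffic Bulletin: ends 8:30pm at or before Feature Update starts 10:50pm → clear.
Weather Report: ends 9:10pm at or before Feature Update starts 10:50pm → clear.
Entertainment Segment: ends 10:20pm at or before Feature Update starts 10:50pm → clear.
Market Recap: starts 10:40pm before Feature Update ends 11:30pm, and ends 11:00pm after Feature Update starts 10:50pm → overlap.
Feature Update overlaps Market Recap.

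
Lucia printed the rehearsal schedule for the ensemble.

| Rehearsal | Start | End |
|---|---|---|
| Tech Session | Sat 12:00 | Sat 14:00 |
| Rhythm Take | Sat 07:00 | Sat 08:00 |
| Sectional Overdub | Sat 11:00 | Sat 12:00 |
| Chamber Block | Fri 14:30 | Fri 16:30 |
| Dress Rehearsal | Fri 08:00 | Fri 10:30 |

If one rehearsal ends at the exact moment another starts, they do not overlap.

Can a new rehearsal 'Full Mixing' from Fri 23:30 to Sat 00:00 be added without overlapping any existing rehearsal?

Yes — the slot is free

Dress Rehearsal: ends Fri 10:30 at or before Full Mixing starts Fri 23:30 → clear.
Chamber Block: ends Fri 16:30 at or before Full Mixing starts Fri 23:30 → clear.
Rhythm Take: starts Sat 07:00 at or after Full Mixing ends Sat 00:00 → clear.
Sectional Overdub: starts Sat 11:00 at or after Full Mixing ends Sat 00:00 → clear.
Tech Session: starts Sat 12:00 at or after Full Mixing ends Sat 00:00 → clear.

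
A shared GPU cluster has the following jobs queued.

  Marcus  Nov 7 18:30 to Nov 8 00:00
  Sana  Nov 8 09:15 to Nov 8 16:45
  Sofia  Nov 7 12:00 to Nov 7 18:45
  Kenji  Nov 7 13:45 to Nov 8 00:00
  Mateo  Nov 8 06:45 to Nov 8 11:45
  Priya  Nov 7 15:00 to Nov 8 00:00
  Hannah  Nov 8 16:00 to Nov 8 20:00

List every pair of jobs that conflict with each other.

Sorted by start: Sofia, Kenji, Priya, Marcus, Mateo, Sana, Hannah.
Kenji starts before Sofia ends → Sofia and Kenji overlap.
Priya starts before Sofia ends → Sofia and Priya overlap.
Marcus starts before Sofia ends → Sofia and Marcus overlap.
Mateo starts after Sofia ends; Sofia is clear from here.
Priya starts before Kenji ends → Kenji and Priya overlap.
Marcus starts before Kenji ends → Kenji and Marcus overlap.
Mateo starts after Kenji ends; Kenji is clear from here.
Marcus starts before Priya ends → Priya and Marcus overlap.
Mateo starts after Priya ends; Priya is clear from here.
Mateo starts after Marcus ends; Marcus is clear from here.
Sana starts before Mateo ends → Mateo and Sana overlap.
Hannah starts after Mateo ends.
Hannah starts before Sana ends → Sana and Hannah overlap.

Hannah & Sana, Kenji & Marcus, Kenji & Priya, Kenji & Sofia, Marcus & Priya, Marcus & Sofia, Mateo & Sana, Priya & Sofia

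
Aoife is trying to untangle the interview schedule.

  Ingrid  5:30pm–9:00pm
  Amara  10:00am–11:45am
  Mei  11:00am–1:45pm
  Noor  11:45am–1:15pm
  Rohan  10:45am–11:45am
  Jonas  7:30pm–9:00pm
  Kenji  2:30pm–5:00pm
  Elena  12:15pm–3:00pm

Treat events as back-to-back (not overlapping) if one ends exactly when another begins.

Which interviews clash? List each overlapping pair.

Sorted by start: Amara, Rohan, Mei, Noor, Elena, Kenji, Ingrid, Jonas.
Rohan starts before Amara ends → Amara and Rohan overlap.
Mei starts before Amara ends → Amara and Mei overlap.
Noor starts exactly when Amara ends (back-to-back, no overlap) — done with Amara.
Mei starts before Rohan ends → Rohan and Mei overlap.
Noor starts exactly when Rohan ends (back-to-back, no overlap) — done with Rohan.
Noor starts before Mei ends → Mei and Noor overlap.
Elena starts before Mei ends → Mei and Elena overlap.
Kenji starts after Mei ends — done with Mei.
Elena starts before Noor ends → Noor and Elena overlap.
Kenji starts after Noor ends — done with Noor.
Kenji starts before Elena ends → Elena and Kenji overlap.
Ingrid starts after Elena ends — done with Elena.
Ingrid starts after Kenji ends — done with Kenji.
Jonas starts before Ingrid ends → Ingrid and Jonas overlap.

Amara & Mei, Amara & Rohan, Elena & Kenji, Elena & Mei, Elena & Noor, Ingrid & Jonas, Mei & Noor, Mei & Rohan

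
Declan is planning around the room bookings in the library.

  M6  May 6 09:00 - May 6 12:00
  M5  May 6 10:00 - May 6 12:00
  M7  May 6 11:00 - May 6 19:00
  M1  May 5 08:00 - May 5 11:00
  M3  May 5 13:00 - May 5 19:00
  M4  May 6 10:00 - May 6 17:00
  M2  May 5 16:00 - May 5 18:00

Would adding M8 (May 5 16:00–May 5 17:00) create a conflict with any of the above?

Yes — it overlaps M2, M3

M1: ends May 5 11:00 at or before M8 starts May 5 16:00 → clear.
M3: starts May 5 13:00 before M8 ends May 5 17:00, and ends May 5 19:00 after M8 starts May 5 16:00 → overlap.
M2: starts May 5 16:00 before M8 ends May 5 17:00, and ends May 5 18:00 after M8 starts May 5 16:00 → overlap.
M6: starts May 6 09:00 at or after M8 ends May 5 17:00 → clear.
M4: starts May 6 10:00 at or after M8 ends May 5 17:00 → clear.
M5: starts May 6 10:00 at or after M8 ends May 5 17:00 → clear.
M7: starts May 6 11:00 at or after M8 ends May 5 17:00 → clear.
M8 overlaps M2, M3.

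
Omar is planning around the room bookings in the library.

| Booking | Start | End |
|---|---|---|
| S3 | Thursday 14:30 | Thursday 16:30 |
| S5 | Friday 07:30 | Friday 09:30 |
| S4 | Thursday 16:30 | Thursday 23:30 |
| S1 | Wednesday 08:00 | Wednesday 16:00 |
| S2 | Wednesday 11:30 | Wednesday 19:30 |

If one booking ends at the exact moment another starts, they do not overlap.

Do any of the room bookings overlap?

Sorted by start: S1, S2, S3, S4, S5.
S2 starts before S1 ends → S1 and S2 overlap.
That's a conflict, so the schedule is not conflict-free.

Yes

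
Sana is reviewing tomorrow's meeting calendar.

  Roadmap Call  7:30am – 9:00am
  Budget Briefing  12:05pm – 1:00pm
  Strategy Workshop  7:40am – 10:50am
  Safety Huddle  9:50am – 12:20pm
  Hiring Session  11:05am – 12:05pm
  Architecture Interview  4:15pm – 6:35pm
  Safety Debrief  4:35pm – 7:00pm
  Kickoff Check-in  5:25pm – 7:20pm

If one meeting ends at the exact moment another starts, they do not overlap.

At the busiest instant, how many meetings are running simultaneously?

Sweep the timeline, counting +1 at each start and −1 at each end (ends before starts at a tie):
7:30am start Roadmap Call → 1
7:40am start Strategy Workshop → 2
9:00am end Roadmap Call → 1
9:50am start Safety Huddle → 2
10:50am end Strategy Workshop → 1
11:05am start Hiring Session → 2
12:05pm end Hiring Session → 1
12:05pm start Budget Briefing → 2
12:20pm end Safety Huddle → 1
1:00pm end Budget Briefing → 0
4:15pm start Architecture Interview → 1
4:35pm start Safety Debrief → 2
5:25pm start Kickoff Check-in → 3
6:35pm end Architecture Interview → 2
7:00pm end Safety Debrief → 1
7:20pm end Kickoff Check-in → 0
Peak is 3, at 5:25pm (Architecture Interview, Kickoff Check-in, Safety Debrief).

3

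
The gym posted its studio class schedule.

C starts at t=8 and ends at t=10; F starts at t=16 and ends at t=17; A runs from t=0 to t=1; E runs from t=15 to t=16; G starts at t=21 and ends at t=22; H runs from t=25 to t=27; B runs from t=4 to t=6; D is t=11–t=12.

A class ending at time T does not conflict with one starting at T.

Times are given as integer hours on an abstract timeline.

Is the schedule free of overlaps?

Two intervals overlap when each starts before the other ends.
Sorted by start: A, B, C, D, E, F, G, H.
B starts after A ends, so A has no further overlaps.
C starts after B ends, so B has no further overlaps.
D starts after C ends, so C has no further overlaps.
E starts after D ends, so D has no further overlaps.
F starts exactly when E ends (back-to-back, no overlap), so E has no further overlaps.
G starts after F ends, so F has no further overlaps.
H starts after G ends.
Every pair is clear; the schedule has no overlaps.

Yes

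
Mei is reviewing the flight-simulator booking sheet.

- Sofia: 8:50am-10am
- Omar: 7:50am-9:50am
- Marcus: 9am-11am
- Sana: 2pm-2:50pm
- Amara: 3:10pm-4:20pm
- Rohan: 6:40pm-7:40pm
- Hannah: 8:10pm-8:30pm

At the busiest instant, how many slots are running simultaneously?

3

Sort all start/end points and keep a running count:
7:50am start Omar → 1
8:50am start Sofia → 2
9am start Marcus → 3
9:50am end Omar → 2
10am end Sofia → 1
11am end Marcus → 0
2pm start Sana → 1
2:50pm end Sana → 0
3:10pm start Amara → 1
4:20pm end Amara → 0
6:40pm start Rohan → 1
7:40pm end Rohan → 0
8:10pm start Hannah → 1
8:30pm end Hannah → 0
Peak is 3, at 9am (Marcus, Omar, Sofia).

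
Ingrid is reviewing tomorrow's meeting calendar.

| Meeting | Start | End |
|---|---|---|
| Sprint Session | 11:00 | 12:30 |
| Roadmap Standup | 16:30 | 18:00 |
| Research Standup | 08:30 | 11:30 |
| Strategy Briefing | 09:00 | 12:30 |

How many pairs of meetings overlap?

Sorted by start: Research Standup, Strategy Briefing, Sprint Session, Roadmap Standup.
Strategy Briefing starts before Research Standup ends → Research Standup and Strategy Briefing overlap.
Sprint Session starts before Research Standup ends → Research Standup and Sprint Session overlap.
Roadmap Standup starts after Research Standup ends.
Sprint Session starts before Strategy Briefing ends → Strategy Briefing and Sprint Session overlap.
Roadmap Standup starts after Strategy Briefing ends.
Roadmap Standup starts after Sprint Session ends.
Overlapping pairs: Research Standup & Sprint Session, Research Standup & Strategy Briefing, Sprint Session & Strategy Briefing — 3 in total.

3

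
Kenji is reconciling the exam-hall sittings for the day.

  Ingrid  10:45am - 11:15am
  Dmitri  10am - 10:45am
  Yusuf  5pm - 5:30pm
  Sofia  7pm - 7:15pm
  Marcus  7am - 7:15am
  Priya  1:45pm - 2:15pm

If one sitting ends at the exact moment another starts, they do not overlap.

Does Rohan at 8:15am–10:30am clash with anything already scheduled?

Marcus: ends 7:15am at or before Rohan starts 8:15am → clear.
Dmitri: starts 10am before Rohan ends 10:30am, and ends 10:45am after Rohan starts 8:15am → overlap.
Ingrid: starts 10:45am at or after Rohan ends 10:30am → clear.
Priya: starts 1:45pm at or after Rohan ends 10:30am → clear.
Yusuf: starts 5pm at or after Rohan ends 10:30am → clear.
Sofia: starts 7pm at or after Rohan ends 10:30am → clear.
Rohan overlaps Dmitri.

Yes — it overlaps Dmitri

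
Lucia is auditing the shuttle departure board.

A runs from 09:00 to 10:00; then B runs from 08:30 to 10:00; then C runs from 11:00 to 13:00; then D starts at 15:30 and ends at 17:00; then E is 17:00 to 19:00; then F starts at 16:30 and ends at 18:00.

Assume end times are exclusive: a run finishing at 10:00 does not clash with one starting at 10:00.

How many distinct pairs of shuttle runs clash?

Two intervals overlap when each starts before the other ends.
Sorted by start: B, A, C, D, F, E.
A starts before B ends → B and A overlap.
C starts after B ends, so B has no further overlaps.
C starts after A ends, so A has no further overlaps.
D starts after C ends, so C has no further overlaps.
F starts before D ends → D and F overlap.
E starts exactly when D ends (back-to-back, no overlap).
E starts before F ends → F and E overlap.
Overlapping pairs: A & B, D & F, E & F — 3 in total.

3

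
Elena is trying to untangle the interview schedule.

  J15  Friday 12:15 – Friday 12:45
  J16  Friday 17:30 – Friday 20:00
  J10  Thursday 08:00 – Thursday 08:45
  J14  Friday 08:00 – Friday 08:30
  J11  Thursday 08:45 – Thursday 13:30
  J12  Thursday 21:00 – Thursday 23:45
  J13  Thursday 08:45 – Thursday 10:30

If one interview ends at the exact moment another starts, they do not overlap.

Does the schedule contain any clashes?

Yes

Sorted by start: J10, J11, J13, J12, J14, J15, J16.
J11 starts exactly when J10 ends (back-to-back, no overlap), so nothing later overlaps J10 either.
J13 starts before J11 ends → J11 and J13 overlap.
That's a conflict, so the schedule is not conflict-free.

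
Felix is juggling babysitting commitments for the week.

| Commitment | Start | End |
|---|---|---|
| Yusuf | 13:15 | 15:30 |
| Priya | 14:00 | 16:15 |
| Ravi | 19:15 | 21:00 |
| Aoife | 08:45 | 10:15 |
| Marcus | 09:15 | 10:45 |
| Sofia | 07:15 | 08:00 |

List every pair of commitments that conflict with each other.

Aoife & Marcus, Priya & Yusuf

Check each pair: they overlap iff neither finishes before the other starts.
Sorted by start: Sofia, Aoife, Marcus, Yusuf, Priya, Ravi.
Aoife starts after Sofia ends — done with Sofia.
Marcus starts before Aoife ends → Aoife and Marcus overlap.
Yusuf starts after Aoife ends — done with Aoife.
Yusuf starts after Marcus ends — done with Marcus.
Priya starts before Yusuf ends → Yusuf and Priya overlap.
Ravi starts after Yusuf ends.
Ravi starts after Priya ends.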